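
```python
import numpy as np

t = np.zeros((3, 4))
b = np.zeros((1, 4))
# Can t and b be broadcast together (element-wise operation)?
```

Yes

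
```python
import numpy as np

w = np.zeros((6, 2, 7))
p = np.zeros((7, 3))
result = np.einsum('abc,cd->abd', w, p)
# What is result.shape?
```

(6, 2, 3)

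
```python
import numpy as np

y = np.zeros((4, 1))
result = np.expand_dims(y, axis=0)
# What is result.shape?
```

(1, 4, 1)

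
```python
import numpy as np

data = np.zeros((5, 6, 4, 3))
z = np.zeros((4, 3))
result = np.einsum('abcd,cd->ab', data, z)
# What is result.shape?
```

(5, 6)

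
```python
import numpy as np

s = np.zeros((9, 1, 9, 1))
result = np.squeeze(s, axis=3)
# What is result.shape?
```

(9, 1, 9)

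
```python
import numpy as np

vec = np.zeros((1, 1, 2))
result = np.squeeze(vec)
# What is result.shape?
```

(2,)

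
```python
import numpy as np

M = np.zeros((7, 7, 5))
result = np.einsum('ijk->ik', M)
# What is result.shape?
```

(7, 5)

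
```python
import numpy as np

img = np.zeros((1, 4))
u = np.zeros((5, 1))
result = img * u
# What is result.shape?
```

(5, 4)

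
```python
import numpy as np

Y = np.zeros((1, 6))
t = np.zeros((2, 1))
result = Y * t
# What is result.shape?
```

(2, 6)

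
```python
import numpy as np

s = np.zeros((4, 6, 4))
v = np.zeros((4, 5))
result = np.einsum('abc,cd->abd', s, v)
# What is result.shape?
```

(4, 6, 5)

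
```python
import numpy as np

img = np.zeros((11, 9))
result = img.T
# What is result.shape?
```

(9, 11)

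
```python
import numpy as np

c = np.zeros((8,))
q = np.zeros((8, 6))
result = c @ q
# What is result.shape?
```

(6,)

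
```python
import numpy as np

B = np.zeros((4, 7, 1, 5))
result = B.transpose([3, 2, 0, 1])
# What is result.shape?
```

(5, 1, 4, 7)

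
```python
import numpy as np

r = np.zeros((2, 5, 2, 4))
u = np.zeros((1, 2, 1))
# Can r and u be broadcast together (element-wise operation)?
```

Yes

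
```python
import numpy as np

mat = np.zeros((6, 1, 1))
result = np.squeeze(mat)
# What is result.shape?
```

(6,)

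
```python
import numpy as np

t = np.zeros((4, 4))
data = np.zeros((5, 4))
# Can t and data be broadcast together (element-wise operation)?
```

No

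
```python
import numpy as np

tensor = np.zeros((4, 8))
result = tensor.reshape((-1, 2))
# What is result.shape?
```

(16, 2)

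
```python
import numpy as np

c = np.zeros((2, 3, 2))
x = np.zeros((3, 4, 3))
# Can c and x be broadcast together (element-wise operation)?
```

No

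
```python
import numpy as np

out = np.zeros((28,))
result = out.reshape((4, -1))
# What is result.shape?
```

(4, 7)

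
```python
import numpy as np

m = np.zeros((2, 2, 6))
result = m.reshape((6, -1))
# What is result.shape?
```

(6, 4)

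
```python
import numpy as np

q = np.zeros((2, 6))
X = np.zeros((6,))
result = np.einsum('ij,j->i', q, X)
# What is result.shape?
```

(2,)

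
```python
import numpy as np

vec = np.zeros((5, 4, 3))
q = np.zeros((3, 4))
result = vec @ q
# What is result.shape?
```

(5, 4, 4)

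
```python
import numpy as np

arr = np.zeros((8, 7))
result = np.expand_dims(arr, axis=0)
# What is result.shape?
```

(1, 8, 7)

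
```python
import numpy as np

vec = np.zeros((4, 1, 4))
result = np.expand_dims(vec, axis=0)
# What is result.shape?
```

(1, 4, 1, 4)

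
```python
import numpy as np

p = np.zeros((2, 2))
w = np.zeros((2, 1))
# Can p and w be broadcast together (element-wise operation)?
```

Yes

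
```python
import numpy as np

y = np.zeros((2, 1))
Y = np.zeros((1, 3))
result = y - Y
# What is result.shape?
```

(2, 3)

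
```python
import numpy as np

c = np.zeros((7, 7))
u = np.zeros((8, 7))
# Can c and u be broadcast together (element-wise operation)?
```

No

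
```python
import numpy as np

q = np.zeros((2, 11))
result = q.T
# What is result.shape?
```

(11, 2)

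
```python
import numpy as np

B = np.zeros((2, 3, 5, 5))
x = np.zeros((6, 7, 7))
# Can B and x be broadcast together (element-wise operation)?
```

No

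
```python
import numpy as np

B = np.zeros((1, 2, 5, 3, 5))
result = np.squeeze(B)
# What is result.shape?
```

(2, 5, 3, 5)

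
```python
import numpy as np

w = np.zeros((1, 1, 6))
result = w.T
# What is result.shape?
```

(6, 1, 1)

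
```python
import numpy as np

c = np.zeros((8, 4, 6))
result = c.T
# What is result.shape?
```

(6, 4, 8)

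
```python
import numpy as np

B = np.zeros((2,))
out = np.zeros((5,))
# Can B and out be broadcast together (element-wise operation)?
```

No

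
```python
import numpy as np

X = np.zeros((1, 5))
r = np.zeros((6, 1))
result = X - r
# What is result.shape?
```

(6, 5)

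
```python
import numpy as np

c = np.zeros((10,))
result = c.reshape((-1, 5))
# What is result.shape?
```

(2, 5)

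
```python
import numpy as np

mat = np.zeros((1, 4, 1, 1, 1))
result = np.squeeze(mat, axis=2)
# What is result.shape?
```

(1, 4, 1, 1)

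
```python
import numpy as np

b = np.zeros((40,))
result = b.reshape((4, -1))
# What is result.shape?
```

(4, 10)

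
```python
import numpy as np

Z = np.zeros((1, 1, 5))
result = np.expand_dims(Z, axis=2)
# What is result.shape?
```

(1, 1, 1, 5)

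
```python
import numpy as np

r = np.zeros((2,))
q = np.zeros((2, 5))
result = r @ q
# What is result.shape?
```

(5,)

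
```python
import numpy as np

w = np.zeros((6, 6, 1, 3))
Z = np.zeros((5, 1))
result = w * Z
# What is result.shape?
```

(6, 6, 5, 3)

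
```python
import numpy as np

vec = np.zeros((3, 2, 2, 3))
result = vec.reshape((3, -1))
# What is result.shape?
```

(3, 12)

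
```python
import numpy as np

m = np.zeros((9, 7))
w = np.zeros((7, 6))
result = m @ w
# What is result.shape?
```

(9, 6)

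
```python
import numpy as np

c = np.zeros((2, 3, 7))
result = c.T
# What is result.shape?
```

(7, 3, 2)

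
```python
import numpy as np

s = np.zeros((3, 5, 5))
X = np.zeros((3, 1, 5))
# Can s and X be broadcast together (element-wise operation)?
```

Yes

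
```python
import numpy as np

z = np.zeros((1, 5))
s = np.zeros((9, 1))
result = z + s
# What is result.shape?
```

(9, 5)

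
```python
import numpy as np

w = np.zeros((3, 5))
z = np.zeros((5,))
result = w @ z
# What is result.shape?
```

(3,)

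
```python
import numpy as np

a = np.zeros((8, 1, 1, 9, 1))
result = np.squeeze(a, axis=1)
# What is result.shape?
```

(8, 1, 9, 1)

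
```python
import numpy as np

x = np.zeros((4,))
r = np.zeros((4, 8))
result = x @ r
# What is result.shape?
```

(8,)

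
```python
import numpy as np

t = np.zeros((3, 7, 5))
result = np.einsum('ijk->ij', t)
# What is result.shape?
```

(3, 7)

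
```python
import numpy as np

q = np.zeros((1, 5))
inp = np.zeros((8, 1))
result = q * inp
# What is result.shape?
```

(8, 5)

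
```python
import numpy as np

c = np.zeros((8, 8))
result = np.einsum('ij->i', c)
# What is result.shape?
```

(8,)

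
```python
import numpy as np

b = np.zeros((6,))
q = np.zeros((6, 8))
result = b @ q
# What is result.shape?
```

(8,)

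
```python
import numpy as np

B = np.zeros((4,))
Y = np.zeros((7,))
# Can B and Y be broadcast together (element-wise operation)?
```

No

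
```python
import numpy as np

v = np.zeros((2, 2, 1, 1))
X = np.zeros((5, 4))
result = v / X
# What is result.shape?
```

(2, 2, 5, 4)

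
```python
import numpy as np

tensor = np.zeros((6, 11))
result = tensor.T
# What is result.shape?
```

(11, 6)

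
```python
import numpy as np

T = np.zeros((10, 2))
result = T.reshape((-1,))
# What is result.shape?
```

(20,)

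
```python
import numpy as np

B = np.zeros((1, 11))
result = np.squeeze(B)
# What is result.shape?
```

(11,)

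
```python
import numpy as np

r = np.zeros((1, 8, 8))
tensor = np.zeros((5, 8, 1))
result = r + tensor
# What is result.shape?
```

(5, 8, 8)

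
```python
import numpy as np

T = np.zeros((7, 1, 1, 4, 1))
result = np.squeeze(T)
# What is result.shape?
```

(7, 4)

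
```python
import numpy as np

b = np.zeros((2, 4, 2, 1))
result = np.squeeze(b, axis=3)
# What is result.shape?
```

(2, 4, 2)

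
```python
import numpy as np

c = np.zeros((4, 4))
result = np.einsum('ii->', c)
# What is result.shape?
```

()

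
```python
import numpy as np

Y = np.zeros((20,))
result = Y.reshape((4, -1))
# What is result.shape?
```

(4, 5)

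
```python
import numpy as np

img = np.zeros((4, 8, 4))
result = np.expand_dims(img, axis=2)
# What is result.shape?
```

(4, 8, 1, 4)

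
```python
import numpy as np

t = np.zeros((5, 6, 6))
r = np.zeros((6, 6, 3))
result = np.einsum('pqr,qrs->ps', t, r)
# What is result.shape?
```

(5, 3)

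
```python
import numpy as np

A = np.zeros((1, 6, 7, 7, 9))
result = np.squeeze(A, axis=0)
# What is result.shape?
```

(6, 7, 7, 9)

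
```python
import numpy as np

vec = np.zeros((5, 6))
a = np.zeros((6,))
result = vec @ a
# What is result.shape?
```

(5,)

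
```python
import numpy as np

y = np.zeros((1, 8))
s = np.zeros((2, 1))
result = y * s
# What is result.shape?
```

(2, 8)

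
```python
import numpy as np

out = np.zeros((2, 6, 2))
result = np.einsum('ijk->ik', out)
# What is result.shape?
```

(2, 2)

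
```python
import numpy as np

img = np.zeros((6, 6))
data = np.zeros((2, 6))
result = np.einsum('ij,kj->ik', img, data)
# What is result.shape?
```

(6, 2)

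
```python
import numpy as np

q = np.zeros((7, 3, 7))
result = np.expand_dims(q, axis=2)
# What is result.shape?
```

(7, 3, 1, 7)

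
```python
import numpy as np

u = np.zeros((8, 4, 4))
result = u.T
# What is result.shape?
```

(4, 4, 8)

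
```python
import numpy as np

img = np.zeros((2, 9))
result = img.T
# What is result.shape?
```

(9, 2)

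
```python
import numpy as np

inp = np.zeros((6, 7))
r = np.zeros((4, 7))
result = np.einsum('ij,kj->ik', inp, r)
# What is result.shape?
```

(6, 4)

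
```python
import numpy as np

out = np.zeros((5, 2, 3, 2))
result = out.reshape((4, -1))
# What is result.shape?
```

(4, 15)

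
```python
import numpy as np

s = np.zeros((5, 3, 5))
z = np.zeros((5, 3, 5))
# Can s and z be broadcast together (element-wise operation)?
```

Yes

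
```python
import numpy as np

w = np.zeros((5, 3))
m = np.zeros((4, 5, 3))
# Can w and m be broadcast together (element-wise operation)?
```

Yes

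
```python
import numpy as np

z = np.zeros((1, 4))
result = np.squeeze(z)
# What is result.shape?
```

(4,)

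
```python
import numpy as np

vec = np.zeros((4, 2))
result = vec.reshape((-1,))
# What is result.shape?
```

(8,)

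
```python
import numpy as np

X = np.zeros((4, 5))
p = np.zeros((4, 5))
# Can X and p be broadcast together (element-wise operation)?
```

Yes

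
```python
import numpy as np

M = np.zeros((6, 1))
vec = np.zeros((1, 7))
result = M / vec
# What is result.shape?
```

(6, 7)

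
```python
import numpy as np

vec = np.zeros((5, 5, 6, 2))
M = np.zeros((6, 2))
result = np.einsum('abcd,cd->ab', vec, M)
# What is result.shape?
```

(5, 5)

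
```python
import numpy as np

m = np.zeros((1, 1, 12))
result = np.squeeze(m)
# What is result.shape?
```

(12,)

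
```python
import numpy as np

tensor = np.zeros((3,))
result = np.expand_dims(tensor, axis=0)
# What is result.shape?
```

(1, 3)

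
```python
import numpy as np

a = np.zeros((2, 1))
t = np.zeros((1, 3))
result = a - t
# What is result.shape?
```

(2, 3)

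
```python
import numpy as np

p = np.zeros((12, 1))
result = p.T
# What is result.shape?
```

(1, 12)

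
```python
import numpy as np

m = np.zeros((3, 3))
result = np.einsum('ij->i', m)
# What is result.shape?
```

(3,)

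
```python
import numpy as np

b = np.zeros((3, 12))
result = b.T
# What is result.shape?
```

(12, 3)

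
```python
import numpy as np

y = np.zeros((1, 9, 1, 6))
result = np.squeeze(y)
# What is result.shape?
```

(9, 6)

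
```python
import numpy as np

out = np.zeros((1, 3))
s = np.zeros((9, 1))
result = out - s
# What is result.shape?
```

(9, 3)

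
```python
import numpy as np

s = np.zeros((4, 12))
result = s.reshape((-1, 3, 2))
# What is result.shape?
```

(8, 3, 2)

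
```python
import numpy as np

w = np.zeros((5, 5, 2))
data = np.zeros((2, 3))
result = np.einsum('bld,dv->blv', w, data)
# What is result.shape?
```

(5, 5, 3)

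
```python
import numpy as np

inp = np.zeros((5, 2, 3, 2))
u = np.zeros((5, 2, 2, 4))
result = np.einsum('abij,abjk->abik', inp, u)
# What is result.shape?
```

(5, 2, 3, 4)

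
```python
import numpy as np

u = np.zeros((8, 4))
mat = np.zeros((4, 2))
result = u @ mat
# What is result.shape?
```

(8, 2)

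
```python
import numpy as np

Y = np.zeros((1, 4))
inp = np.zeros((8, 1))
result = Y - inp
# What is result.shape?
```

(8, 4)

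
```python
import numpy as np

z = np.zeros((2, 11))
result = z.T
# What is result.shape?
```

(11, 2)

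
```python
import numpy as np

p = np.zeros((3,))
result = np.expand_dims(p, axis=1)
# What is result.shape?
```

(3, 1)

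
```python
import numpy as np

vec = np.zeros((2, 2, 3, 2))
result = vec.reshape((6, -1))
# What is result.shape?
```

(6, 4)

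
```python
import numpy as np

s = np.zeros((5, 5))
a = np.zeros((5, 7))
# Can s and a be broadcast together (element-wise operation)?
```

No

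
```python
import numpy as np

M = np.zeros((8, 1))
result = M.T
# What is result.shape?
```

(1, 8)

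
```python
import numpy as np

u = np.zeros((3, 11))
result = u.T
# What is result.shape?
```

(11, 3)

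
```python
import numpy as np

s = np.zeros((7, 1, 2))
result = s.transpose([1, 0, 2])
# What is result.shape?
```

(1, 7, 2)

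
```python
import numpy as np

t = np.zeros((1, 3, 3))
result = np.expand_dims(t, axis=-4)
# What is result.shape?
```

(1, 1, 3, 3)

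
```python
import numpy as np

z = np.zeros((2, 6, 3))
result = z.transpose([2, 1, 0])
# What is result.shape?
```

(3, 6, 2)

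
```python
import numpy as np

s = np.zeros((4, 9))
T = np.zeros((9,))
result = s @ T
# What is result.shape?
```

(4,)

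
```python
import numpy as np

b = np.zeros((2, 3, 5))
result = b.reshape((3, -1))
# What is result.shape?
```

(3, 10)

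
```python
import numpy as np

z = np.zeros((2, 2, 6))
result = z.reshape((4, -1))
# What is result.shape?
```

(4, 6)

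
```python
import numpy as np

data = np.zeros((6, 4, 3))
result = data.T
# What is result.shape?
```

(3, 4, 6)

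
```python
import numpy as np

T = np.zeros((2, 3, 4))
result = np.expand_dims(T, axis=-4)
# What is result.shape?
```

(1, 2, 3, 4)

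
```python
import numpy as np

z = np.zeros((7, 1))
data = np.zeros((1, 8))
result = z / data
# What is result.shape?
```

(7, 8)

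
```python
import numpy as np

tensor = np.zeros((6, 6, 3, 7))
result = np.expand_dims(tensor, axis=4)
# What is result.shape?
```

(6, 6, 3, 7, 1)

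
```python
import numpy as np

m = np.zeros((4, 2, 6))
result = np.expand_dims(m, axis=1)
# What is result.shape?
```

(4, 1, 2, 6)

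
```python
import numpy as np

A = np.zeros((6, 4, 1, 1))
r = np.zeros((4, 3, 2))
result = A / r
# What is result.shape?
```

(6, 4, 3, 2)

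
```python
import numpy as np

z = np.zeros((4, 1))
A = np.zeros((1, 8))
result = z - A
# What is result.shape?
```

(4, 8)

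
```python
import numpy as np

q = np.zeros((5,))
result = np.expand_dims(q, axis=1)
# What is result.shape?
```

(5, 1)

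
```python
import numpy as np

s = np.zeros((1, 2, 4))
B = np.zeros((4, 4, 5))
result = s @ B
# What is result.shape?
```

(4, 2, 5)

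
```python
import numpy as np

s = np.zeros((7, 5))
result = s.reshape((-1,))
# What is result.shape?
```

(35,)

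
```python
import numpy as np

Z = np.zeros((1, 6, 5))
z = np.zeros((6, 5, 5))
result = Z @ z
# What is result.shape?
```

(6, 6, 5)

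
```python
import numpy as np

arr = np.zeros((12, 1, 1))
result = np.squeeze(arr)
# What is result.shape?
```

(12,)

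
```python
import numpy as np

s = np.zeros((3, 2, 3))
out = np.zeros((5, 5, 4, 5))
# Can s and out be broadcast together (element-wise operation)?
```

No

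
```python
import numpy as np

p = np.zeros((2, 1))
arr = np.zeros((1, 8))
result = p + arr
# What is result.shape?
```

(2, 8)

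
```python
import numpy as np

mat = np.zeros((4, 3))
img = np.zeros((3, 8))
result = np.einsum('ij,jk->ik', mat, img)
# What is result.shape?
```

(4, 8)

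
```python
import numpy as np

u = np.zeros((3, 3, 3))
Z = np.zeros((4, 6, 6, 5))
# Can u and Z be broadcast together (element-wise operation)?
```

No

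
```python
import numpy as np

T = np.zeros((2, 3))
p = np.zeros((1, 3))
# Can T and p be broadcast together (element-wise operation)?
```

Yes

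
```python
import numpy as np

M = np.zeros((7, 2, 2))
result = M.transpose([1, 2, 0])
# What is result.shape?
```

(2, 2, 7)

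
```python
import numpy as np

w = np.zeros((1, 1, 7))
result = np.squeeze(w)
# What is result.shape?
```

(7,)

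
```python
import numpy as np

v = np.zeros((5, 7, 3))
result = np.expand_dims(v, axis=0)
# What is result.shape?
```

(1, 5, 7, 3)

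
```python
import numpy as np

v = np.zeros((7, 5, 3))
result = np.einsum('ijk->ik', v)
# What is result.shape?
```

(7, 3)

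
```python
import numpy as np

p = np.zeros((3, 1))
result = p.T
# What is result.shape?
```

(1, 3)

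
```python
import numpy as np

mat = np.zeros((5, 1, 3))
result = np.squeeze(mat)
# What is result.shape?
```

(5, 3)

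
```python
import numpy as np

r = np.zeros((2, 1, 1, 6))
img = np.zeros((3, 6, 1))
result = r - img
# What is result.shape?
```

(2, 3, 6, 6)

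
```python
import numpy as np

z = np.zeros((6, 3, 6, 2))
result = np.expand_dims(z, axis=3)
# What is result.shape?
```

(6, 3, 6, 1, 2)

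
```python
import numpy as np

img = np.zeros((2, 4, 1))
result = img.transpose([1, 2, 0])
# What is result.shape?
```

(4, 1, 2)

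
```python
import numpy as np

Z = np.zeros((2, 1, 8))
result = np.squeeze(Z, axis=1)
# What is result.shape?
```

(2, 8)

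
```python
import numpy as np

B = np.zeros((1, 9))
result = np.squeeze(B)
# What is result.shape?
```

(9,)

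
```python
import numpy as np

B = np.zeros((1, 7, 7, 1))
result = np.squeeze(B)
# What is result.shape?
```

(7, 7)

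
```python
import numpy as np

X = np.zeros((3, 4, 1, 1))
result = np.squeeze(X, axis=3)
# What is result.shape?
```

(3, 4, 1)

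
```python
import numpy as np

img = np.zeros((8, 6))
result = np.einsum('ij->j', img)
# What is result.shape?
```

(6,)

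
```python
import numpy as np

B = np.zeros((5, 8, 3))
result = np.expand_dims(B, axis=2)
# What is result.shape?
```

(5, 8, 1, 3)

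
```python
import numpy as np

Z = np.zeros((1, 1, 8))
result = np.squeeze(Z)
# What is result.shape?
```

(8,)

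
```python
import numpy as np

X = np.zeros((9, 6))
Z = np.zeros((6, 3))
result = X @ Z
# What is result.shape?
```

(9, 3)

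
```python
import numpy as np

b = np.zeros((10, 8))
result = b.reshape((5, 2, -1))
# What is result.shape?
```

(5, 2, 8)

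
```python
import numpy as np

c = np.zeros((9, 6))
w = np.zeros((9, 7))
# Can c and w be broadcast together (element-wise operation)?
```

No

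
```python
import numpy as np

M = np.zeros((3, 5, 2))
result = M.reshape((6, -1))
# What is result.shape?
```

(6, 5)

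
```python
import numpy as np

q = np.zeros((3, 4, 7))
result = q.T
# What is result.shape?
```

(7, 4, 3)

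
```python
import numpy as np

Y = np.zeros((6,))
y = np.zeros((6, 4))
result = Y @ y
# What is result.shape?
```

(4,)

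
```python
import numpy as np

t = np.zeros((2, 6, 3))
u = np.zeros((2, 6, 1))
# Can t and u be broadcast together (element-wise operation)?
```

Yes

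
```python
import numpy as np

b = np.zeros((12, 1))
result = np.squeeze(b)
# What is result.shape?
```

(12,)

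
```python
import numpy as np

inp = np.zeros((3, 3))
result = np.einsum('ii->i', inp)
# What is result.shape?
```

(3,)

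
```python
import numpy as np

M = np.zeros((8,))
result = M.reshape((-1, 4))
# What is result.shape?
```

(2, 4)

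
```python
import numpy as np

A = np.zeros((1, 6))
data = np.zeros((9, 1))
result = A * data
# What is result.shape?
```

(9, 6)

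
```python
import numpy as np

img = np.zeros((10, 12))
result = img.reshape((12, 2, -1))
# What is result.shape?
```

(12, 2, 5)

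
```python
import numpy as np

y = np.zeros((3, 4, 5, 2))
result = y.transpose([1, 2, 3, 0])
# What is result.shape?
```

(4, 5, 2, 3)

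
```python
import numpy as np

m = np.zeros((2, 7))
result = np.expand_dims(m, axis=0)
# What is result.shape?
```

(1, 2, 7)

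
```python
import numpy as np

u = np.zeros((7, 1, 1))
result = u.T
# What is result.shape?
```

(1, 1, 7)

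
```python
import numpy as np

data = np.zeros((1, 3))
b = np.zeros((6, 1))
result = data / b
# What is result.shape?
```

(6, 3)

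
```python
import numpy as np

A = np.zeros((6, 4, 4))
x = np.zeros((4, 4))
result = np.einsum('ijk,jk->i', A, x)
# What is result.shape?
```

(6,)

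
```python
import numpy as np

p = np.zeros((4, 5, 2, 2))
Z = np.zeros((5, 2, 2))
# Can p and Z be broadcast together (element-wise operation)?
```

Yes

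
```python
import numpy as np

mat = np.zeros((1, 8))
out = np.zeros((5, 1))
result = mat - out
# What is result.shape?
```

(5, 8)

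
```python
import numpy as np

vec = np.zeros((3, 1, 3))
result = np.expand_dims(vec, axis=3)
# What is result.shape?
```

(3, 1, 3, 1)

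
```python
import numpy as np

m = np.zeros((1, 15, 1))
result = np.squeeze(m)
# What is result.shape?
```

(15,)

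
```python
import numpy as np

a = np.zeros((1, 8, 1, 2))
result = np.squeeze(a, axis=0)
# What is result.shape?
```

(8, 1, 2)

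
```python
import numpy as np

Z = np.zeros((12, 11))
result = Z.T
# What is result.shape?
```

(11, 12)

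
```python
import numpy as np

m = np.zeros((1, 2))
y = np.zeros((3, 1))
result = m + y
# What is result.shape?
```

(3, 2)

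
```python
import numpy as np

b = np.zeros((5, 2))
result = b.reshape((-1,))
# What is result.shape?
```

(10,)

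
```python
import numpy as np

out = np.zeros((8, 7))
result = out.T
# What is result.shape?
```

(7, 8)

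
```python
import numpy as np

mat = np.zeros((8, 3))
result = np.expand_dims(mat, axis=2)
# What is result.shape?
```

(8, 3, 1)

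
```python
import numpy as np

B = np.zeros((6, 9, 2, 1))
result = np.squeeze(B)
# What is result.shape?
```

(6, 9, 2)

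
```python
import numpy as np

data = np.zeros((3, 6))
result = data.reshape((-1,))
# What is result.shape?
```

(18,)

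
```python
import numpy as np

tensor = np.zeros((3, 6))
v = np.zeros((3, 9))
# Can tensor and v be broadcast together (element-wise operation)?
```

No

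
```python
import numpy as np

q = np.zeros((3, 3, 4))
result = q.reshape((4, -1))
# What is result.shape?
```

(4, 9)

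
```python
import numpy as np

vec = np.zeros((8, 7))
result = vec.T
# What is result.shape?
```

(7, 8)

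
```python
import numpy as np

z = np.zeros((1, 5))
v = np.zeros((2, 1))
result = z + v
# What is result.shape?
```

(2, 5)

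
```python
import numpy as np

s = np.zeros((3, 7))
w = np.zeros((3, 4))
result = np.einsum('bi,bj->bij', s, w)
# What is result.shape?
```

(3, 7, 4)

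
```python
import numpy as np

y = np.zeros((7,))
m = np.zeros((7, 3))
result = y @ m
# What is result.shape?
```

(3,)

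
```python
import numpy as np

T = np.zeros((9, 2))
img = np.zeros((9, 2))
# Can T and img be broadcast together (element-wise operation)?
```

Yes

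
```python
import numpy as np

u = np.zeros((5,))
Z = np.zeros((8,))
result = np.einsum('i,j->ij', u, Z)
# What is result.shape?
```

(5, 8)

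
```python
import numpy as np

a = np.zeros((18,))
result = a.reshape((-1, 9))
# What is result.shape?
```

(2, 9)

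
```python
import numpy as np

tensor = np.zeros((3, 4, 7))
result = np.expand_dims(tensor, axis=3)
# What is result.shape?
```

(3, 4, 7, 1)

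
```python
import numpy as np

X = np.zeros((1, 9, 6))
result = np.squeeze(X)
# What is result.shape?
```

(9, 6)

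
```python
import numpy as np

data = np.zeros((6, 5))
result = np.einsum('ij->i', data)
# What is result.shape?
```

(6,)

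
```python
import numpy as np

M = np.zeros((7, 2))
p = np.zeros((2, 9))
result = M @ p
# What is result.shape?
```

(7, 9)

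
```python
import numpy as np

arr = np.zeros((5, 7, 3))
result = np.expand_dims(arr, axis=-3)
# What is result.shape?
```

(5, 1, 7, 3)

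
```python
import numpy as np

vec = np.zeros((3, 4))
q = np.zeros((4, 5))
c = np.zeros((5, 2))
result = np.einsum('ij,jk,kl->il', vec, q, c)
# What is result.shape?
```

(3, 2)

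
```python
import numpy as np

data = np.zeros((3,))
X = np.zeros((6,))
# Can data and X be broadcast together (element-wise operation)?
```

No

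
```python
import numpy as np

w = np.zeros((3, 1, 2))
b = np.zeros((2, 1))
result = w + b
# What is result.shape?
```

(3, 2, 2)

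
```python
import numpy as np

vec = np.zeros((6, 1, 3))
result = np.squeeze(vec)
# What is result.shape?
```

(6, 3)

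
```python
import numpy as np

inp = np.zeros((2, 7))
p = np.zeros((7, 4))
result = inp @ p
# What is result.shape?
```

(2, 4)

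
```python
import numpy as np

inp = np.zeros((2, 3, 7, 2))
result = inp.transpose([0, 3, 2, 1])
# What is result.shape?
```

(2, 2, 7, 3)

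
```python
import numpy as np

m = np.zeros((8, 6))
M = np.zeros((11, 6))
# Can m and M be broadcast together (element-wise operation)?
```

No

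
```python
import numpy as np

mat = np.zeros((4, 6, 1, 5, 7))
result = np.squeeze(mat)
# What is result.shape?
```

(4, 6, 5, 7)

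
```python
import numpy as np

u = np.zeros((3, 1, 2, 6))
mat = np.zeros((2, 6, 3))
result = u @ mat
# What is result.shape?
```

(3, 2, 2, 3)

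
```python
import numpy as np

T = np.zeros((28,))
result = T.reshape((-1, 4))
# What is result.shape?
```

(7, 4)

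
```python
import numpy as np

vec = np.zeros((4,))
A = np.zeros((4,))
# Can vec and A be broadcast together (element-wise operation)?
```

Yes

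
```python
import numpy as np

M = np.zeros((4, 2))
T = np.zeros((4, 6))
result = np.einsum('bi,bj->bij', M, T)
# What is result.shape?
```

(4, 2, 6)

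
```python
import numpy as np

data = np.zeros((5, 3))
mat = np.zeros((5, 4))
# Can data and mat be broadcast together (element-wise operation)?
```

No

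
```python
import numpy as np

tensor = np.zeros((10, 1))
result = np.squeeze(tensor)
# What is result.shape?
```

(10,)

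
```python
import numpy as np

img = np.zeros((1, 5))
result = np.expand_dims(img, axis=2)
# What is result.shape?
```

(1, 5, 1)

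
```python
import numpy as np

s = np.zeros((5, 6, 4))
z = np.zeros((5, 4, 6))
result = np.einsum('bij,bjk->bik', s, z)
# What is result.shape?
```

(5, 6, 6)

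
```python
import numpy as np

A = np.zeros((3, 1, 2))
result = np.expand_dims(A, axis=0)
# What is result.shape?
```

(1, 3, 1, 2)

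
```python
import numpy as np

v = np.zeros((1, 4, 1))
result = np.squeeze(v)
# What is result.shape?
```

(4,)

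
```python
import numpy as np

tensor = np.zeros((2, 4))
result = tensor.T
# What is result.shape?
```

(4, 2)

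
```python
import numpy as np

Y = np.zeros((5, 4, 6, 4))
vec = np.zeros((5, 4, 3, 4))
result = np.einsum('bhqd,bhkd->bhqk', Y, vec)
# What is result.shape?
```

(5, 4, 6, 3)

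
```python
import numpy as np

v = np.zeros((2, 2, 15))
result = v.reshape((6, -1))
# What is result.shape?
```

(6, 10)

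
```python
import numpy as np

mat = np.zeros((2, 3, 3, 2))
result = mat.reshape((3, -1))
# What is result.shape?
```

(3, 12)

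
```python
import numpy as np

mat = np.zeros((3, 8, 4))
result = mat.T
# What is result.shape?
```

(4, 8, 3)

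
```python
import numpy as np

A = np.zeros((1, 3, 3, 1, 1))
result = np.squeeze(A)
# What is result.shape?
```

(3, 3)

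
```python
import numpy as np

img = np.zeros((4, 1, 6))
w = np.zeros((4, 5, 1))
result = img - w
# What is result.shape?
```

(4, 5, 6)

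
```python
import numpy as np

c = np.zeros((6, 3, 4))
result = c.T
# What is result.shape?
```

(4, 3, 6)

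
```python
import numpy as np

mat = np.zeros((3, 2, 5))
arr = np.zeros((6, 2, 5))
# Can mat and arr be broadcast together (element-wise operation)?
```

No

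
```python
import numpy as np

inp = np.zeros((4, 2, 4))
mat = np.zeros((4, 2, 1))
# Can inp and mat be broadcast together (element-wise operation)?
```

Yes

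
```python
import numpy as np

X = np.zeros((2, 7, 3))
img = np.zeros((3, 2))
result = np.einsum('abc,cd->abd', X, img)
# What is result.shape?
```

(2, 7, 2)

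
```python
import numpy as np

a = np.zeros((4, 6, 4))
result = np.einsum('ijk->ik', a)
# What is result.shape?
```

(4, 4)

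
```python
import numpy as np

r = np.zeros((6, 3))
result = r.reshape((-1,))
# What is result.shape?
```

(18,)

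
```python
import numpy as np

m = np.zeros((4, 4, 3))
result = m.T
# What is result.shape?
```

(3, 4, 4)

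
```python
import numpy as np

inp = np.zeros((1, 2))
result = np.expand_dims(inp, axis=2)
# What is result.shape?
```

(1, 2, 1)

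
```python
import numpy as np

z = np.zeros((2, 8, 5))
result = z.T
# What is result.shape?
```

(5, 8, 2)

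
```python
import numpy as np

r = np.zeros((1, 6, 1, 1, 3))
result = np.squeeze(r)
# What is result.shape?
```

(6, 3)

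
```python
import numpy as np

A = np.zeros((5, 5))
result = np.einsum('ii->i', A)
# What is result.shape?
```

(5,)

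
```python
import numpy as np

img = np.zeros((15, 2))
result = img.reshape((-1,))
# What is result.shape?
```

(30,)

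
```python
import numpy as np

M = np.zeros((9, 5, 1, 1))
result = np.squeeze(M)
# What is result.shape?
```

(9, 5)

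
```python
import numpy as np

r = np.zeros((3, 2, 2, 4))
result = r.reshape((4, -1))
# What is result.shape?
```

(4, 12)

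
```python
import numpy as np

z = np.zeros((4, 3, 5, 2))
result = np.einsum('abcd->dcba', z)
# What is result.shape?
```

(2, 5, 3, 4)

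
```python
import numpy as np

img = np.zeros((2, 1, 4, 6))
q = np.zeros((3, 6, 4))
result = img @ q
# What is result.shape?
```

(2, 3, 4, 4)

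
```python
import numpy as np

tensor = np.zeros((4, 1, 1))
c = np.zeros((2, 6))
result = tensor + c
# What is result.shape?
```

(4, 2, 6)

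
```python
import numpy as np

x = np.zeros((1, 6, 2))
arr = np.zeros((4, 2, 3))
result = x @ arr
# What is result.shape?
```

(4, 6, 3)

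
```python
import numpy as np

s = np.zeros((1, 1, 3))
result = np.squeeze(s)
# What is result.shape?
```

(3,)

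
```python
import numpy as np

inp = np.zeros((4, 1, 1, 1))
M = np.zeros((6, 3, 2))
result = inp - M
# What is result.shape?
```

(4, 6, 3, 2)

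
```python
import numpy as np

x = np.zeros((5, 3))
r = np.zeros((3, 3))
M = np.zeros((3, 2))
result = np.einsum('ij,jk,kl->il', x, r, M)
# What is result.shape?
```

(5, 2)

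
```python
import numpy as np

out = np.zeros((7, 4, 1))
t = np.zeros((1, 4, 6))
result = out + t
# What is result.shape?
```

(7, 4, 6)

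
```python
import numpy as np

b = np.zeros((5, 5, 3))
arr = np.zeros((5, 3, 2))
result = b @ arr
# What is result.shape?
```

(5, 5, 2)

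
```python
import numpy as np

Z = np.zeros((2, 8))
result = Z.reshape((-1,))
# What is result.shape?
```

(16,)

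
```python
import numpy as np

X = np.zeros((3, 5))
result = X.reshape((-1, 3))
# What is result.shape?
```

(5, 3)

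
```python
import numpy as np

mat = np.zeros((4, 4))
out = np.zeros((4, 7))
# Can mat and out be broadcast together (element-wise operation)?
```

No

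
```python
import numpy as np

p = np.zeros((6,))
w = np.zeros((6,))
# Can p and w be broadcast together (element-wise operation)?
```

Yes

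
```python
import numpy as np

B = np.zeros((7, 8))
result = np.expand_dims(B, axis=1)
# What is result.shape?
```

(7, 1, 8)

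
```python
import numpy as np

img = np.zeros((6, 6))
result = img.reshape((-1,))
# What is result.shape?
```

(36,)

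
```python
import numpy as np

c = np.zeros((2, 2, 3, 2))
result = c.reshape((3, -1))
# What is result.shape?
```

(3, 8)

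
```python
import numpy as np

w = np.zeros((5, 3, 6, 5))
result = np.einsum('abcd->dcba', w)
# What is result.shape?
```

(5, 6, 3, 5)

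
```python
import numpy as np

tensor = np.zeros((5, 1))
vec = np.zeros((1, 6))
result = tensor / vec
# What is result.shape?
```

(5, 6)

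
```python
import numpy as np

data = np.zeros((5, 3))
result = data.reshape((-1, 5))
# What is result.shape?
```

(3, 5)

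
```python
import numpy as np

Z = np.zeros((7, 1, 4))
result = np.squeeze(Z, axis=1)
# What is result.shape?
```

(7, 4)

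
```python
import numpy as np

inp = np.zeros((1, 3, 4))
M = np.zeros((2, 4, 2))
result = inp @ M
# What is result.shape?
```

(2, 3, 2)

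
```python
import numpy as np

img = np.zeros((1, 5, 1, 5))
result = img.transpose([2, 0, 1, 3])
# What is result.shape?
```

(1, 1, 5, 5)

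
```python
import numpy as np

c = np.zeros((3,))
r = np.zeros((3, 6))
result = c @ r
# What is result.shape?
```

(6,)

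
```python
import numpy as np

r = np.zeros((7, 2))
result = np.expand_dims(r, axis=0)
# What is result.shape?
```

(1, 7, 2)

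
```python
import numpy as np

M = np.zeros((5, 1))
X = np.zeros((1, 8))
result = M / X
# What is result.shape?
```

(5, 8)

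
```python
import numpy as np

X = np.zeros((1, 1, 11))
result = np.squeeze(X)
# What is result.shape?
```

(11,)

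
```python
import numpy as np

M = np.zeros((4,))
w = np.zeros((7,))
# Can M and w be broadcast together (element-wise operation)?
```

No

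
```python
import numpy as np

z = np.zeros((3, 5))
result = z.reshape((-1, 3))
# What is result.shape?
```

(5, 3)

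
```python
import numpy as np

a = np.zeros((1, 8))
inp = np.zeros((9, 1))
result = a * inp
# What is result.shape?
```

(9, 8)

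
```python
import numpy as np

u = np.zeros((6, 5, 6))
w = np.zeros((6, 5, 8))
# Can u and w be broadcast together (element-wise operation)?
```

No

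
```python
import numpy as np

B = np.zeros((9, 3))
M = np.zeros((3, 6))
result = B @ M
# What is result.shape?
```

(9, 6)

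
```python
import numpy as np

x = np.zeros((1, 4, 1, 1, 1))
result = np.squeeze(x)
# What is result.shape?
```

(4,)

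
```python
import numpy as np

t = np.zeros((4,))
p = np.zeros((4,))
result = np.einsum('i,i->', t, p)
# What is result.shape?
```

()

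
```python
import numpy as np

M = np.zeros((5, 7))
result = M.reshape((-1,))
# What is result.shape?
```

(35,)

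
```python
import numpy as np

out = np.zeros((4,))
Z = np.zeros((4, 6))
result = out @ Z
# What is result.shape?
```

(6,)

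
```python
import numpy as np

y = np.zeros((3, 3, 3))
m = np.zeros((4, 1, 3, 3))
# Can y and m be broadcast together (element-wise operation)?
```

Yes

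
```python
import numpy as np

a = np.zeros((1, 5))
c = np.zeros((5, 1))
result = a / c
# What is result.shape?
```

(5, 5)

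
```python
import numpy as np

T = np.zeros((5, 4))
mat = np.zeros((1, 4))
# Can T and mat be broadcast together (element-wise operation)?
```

Yes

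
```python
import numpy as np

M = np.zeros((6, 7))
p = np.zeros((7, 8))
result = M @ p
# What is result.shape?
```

(6, 8)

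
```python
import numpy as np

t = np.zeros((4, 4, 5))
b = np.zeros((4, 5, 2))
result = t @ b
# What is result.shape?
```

(4, 4, 2)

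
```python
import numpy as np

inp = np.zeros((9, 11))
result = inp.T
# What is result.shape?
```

(11, 9)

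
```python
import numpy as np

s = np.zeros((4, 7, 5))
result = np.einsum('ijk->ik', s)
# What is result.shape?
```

(4, 5)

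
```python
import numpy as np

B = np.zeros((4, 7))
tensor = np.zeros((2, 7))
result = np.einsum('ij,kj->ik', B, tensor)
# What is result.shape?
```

(4, 2)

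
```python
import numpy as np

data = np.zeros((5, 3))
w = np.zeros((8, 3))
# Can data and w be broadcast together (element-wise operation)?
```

No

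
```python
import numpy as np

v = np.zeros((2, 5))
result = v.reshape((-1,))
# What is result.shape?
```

(10,)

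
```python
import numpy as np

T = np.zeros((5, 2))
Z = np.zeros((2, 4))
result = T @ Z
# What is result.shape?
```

(5, 4)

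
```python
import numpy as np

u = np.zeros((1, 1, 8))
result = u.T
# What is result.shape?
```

(8, 1, 1)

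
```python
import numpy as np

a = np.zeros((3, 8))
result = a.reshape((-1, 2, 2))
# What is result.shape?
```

(6, 2, 2)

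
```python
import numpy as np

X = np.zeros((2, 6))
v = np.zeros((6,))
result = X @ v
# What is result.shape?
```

(2,)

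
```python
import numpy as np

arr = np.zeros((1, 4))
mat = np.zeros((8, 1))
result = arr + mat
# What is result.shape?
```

(8, 4)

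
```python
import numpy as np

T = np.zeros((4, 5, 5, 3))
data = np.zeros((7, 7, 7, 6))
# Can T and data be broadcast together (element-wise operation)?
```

No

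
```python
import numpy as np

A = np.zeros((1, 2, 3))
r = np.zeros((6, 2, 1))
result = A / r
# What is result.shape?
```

(6, 2, 3)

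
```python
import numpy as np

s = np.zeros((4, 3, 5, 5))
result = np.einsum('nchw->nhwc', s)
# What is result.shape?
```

(4, 5, 5, 3)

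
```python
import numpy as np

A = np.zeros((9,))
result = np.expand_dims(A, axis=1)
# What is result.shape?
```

(9, 1)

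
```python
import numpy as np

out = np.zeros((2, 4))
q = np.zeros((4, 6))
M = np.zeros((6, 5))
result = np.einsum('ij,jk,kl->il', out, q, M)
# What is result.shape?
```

(2, 5)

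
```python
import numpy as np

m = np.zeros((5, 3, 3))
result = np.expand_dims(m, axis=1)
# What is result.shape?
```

(5, 1, 3, 3)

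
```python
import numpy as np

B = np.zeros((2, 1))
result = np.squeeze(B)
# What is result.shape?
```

(2,)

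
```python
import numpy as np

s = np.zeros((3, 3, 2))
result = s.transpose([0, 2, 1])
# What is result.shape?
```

(3, 2, 3)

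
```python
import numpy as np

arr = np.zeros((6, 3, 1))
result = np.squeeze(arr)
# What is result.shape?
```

(6, 3)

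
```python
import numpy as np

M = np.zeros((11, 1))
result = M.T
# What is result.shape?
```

(1, 11)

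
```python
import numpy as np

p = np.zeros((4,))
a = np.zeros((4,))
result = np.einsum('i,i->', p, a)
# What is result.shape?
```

()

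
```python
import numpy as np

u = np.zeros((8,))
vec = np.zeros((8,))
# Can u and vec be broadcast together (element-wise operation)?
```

Yes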